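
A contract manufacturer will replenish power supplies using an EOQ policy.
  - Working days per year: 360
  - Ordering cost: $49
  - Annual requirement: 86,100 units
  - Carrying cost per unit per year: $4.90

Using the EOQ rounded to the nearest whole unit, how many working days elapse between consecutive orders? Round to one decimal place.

5.5 days

Q* = √(2·D·S / H) = √(2·86,100·49 / 4.9) = √1,722,000.0 ≈ 1,312.25 → Q = 1,312 units
Days between orders = 360 / (D/Q) = 360 / 65.625 ≈ 5.486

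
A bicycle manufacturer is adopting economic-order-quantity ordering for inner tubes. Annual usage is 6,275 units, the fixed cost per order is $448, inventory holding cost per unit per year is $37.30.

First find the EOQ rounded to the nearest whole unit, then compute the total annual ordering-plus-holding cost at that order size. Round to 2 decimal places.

2DS/H = 2·6,275·448/37.3 = 150,734.58
EOQ = √150,734.58 ≈ 388.25 → Q = 388 units
Orders/yr = 6,275/388 = 16.173; ordering cost = 16.173 × $448 = $7,245.36
Average inventory = 388/2 = 194; holding cost = 194 × $37.3 = $7,236.20
Total = $7,245.36 + $7,236.20 = $14,481.56

$14,481.56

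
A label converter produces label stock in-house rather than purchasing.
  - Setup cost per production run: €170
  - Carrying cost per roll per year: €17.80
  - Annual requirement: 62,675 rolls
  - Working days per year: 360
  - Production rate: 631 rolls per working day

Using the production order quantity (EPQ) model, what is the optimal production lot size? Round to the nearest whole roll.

d = 62,675/360 = 174.0972 rolls/day;  effective holding cost H(1 − d/p) = 17.8·(1 − 174.0972/631) = 12.88886
Q* = √(2DS / H_eff) = √(2·62,675·170 / 12.88886) ≈ 1,285.82

1,286 rolls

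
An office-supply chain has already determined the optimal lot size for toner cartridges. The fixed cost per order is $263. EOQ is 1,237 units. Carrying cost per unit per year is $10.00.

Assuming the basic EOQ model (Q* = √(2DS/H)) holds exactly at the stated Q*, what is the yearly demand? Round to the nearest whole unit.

From Q* = √(2DS/H) ⇒ Q*² = 2DS/H.
D = Q²H / (2S) = 1,237² × 10 / (2 × 263) = 29,090.67

29,091 units per year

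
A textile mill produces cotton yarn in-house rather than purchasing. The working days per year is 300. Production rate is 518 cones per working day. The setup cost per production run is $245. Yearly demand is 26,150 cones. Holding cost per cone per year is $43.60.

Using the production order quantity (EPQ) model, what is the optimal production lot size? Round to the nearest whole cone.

594 cones

d = 26,150/300 = 87.1667 cones/day;  effective holding cost H(1 − d/p) = 43.6·(1 − 87.1667/518) = 36.26319
Q* = √(2DS / H_eff) = √(2·26,150·245 / 36.26319) ≈ 594.43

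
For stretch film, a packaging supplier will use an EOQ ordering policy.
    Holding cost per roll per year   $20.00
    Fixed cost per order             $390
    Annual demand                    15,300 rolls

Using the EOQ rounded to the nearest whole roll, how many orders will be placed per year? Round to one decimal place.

EOQ = √(2DS/H) = √(2 × 15,300 × 390 / 20)
    = √(596,700.00) ≈ 772.46 → Q = 772
N = D/Q = 15,300/772 ≈ 19.819 orders/yr

19.8 orders per year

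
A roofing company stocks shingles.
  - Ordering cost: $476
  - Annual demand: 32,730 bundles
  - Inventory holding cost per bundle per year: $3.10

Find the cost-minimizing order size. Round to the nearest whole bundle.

3,170 bundles

EOQ = √(2DS/H) = √(2 × 32,730 × 476 / 3.1)
    = √(10,051,277.42) ≈ 3,170.37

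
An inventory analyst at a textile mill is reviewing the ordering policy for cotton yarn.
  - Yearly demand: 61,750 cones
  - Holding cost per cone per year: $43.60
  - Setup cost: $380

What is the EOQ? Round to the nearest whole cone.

Q* = √(2·D·S / H) = √(2·61,750·380 / 43.6) = √1,076,376.1 ≈ 1,037.49

1,037 cones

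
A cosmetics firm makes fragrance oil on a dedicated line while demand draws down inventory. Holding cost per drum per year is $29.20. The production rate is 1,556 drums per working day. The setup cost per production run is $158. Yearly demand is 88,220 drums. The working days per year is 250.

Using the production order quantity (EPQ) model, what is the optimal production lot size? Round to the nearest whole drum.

d = 88,220/250 = 352.8800 drums/day;  effective holding cost H(1 − d/p) = 29.2·(1 − 352.8800/1556) = 22.57783
Q* = √(2DS / H_eff) = √(2·88,220·158 / 22.57783) ≈ 1,111.18

1,111 drums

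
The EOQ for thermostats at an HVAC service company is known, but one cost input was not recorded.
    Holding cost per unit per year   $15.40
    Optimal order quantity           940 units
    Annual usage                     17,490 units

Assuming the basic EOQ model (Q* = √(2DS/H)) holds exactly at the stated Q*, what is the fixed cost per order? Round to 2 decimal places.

From Q* = √(2DS/H) ⇒ Q*² = 2DS/H.
S = Q²H / (2D) = 940² × 15.4 / (2 × 17,490) = 389.0063

$389.01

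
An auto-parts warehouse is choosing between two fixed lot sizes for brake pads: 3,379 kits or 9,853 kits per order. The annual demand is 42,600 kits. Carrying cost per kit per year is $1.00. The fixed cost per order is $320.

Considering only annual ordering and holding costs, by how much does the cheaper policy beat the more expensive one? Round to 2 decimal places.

TC(Q) = (D/Q)S + (Q/2)H
TC(3,379) = (42,600/3,379)×320 + (3,379/2)×1 = $5,723.83
TC(9,853) = (42,600/9,853)×320 + (9,853/2)×1 = $6,310.04
|ΔTC| = |$5,723.83 − $6,310.04| = $586.21

$586.21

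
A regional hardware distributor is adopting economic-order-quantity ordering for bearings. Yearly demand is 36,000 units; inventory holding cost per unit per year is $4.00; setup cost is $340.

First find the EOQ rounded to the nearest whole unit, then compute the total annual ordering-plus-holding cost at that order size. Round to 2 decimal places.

EOQ = √(2DS/H) = √(2 × 36,000 × 340 / 4)
    = √(6,120,000.00) ≈ 2,473.86 → Q = 2,474 units
Ordering: D/Q × S = 36,000/2,474 × $340 = $4,947.45
Holding:  Q/2 × H = 2,474/2 × $4 = $4,948.00
Total = $4,947.45 + $4,948.00 = $9,895.45

$9,895.45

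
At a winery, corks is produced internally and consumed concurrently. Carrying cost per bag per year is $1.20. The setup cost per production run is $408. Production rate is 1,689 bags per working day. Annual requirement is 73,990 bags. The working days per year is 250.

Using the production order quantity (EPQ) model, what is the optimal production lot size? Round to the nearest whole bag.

Daily demand d = 73,990/250 = 295.960; p = 1689; 1 − d/p = 0.82477
EPQ = √(2DS / (H(1 − d/p)))
    = √(2 × 73,990 × 408 / (1.2 × 0.82477)) ≈ 7,810.41

7,810 bags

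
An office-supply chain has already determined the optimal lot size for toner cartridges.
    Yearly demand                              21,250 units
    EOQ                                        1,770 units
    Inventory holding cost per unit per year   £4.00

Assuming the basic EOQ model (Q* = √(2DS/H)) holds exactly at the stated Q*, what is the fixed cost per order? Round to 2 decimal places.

EOQ relation: Q² = 2DS/H, so rearrange for the unknown.
S = Q²H / (2D) = 1,770² × 4 / (2 × 21,250) = 294.8612

£294.86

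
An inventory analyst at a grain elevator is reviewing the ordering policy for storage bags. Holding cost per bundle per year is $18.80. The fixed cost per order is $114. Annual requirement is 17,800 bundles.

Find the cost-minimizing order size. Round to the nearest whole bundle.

Optimal lot size Q* = (2 × 17,800 × $114 / $18.8)^½ ≈ 464.62

465 bundles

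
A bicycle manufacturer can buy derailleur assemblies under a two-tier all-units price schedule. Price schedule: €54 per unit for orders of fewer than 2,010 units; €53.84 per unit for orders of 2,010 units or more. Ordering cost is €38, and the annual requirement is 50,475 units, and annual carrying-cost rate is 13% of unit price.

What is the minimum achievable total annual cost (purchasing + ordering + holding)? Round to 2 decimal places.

H₁ = 13%×€54 = €7.0200;  H₂ = 13%×€53.84 = €6.9992
EOQ₁ = √(2×50,475×38/7.0200) = 739.22  (< 2,010, feasible at tier 1)
EOQ₂ = √(2×50,475×38/6.9992) = 740.32  (< 2,010 → use Q = 2,010 at tier-2 price)
TC(tier 1 (EOQ₁), Q≈739.2) = €2,730,839.36
TC(tier 2, Q≈2,010.0) = €2,725,562.45
Minimum at tier 2: €2,725,562.45

€2,725,562.45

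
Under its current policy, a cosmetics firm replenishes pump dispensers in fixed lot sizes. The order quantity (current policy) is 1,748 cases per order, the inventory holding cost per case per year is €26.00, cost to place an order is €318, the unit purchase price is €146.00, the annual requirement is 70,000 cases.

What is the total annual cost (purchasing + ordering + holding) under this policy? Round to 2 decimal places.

€10,255,458.55

Orders/yr = 70,000/1,748 = 40.046; ordering cost = 40.046 × €318 = €12,734.55
Average inventory = 1,748/2 = 874; holding cost = 874 × €26 = €22,724.00
Purchase cost = D·C = 70,000 × 146 = €10,220,000.00
Total = €12,734.55 + €22,724.00 + €10,220,000.00 = €10,255,458.55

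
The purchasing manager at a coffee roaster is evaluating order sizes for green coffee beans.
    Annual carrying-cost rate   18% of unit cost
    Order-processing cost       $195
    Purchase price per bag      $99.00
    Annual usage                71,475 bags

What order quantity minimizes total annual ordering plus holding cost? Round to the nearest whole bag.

H = i·C = 0.18 × $99 = $17.8200 per bag-year
Optimal lot size Q* = (2 × 71,475 × $195 / $17.82)^½ ≈ 1,250.71

1,251 bags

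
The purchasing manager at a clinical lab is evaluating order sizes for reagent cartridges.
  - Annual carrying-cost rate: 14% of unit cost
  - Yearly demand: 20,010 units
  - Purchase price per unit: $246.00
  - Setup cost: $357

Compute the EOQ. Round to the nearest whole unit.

H = i·C = 0.14 × $246 = $34.4400 per unit-year
2DS/H = 2·20,010·357/34.44 = 414,841.46
EOQ = √414,841.46 ≈ 644.08

644 units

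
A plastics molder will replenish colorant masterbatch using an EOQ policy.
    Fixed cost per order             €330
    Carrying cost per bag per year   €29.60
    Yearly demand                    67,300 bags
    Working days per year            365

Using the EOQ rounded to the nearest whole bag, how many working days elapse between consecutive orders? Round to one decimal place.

2DS/H = 2·67,300·330/29.6 = 1,500,608.11
EOQ = √1,500,608.11 ≈ 1,224.99 → Q = 1,225 bags
Days between orders = 365 / (D/Q) = 365 / 54.939 ≈ 6.644

6.6 days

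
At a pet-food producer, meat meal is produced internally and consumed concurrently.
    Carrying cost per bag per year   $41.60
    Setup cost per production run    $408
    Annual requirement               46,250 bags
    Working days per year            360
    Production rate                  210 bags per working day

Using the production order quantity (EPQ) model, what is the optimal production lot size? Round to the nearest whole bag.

d = 46,250/360 = 128.4722 bags/day;  effective holding cost H(1 − d/p) = 41.6·(1 − 128.4722/210) = 16.15026
Q* = √(2DS / H_eff) = √(2·46,250·408 / 16.15026) ≈ 1,528.66

1,529 bags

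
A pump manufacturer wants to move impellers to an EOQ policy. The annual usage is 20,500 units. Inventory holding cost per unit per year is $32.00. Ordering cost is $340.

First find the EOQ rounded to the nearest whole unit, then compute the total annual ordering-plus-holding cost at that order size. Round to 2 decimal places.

$21,120.61

2DS/H = 2·20,500·340/32 = 435,625.00
EOQ = √435,625.00 ≈ 660.02 → Q = 660 units
Orders/yr = 20,500/660 = 31.061; ordering cost = 31.061 × $340 = $10,560.61
Average inventory = 660/2 = 330; holding cost = 330 × $32 = $10,560.00
Total = $10,560.61 + $10,560.00 = $21,120.61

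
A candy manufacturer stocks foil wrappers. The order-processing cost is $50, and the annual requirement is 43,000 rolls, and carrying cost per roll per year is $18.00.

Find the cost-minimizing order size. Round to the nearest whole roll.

EOQ = √(2DS/H) = √(2 × 43,000 × 50 / 18)
    = √(238,888.89) ≈ 488.76

489 rolls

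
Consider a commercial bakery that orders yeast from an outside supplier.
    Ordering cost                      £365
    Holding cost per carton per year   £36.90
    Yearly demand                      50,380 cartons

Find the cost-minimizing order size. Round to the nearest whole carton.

998 cartons

Optimal lot size Q* = (2 × 50,380 × £365 / £36.9)^½ ≈ 998.34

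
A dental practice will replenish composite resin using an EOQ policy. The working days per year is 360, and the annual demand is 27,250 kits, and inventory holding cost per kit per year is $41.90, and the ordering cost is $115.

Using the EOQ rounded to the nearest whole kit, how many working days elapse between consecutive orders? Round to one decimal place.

5.1 days

EOQ = √(2DS/H) = √(2 × 27,250 × 115 / 41.9)
    = √(149,582.34) ≈ 386.76 → Q = 387 kits
T = Q/D × 360 days = 387/27,250 × 360 = 5.113 days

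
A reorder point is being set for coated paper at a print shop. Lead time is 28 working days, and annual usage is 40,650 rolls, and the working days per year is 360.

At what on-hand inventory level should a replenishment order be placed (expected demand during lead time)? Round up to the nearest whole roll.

3,162 rolls

Daily demand d = 40,650 / 360 = 112.917 rolls/day
Demand during lead time = 112.917 × 28 = 3,161.67
Reorder point = 3,161.67 → round up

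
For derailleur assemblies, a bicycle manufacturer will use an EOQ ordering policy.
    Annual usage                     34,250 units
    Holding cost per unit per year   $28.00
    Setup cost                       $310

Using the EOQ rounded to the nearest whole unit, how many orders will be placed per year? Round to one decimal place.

39.3 orders per year

EOQ = √(2DS/H) = √(2 × 34,250 × 310 / 28)
    = √(758,392.86) ≈ 870.86 → Q = 871
N = D/Q = 34,250/871 ≈ 39.323 orders/yr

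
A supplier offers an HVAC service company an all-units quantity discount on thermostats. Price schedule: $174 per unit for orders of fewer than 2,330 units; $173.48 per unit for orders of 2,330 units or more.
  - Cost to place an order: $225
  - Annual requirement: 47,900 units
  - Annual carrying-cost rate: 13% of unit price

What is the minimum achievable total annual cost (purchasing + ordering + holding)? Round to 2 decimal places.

H₁ = 13%×$174 = $22.6200;  H₂ = 13%×$173.48 = $22.5524
EOQ₁ = √(2×47,900×225/22.6200) = 976.18  (< 2,330, feasible at tier 1)
EOQ₂ = √(2×47,900×225/22.5524) = 977.64  (< 2,330 → use Q = 2,330 at tier-2 price)
TC(tier 1 (EOQ₁), Q≈976.2) = $8,356,681.08
TC(tier 2, Q≈2,330.0) = $8,340,591.08
Minimum at tier 2: $8,340,591.08

$8,340,591.08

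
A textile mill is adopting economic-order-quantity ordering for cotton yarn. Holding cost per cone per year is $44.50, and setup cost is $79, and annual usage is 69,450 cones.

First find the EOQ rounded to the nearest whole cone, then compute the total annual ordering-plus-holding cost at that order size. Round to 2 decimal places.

$22,097.59

2DS/H = 2·69,450·79/44.5 = 246,586.52
EOQ = √246,586.52 ≈ 496.57 → Q = 497 cones
Ordering: D/Q × S = 69,450/497 × $79 = $11,039.34
Holding:  Q/2 × H = 497/2 × $44.5 = $11,058.25
Total = $11,039.34 + $11,058.25 = $22,097.59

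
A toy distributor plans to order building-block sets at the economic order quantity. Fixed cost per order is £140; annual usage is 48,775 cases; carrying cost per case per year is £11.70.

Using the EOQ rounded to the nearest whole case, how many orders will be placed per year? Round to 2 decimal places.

45.16 orders per year

2DS/H = 2·48,775·140/11.7 = 1,167,264.96
EOQ = √1,167,264.96 ≈ 1,080.40 → Q = 1,080
N = D/Q = 48,775/1,080 ≈ 45.162 orders/yr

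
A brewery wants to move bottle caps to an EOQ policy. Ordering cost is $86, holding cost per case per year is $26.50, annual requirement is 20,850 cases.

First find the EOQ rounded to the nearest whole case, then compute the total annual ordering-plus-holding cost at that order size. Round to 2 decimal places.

$9,748.55

Q* = √(2·D·S / H) = √(2·20,850·86 / 26.5) = √135,328.3 ≈ 367.87 → Q = 368 cases
Ordering: D/Q × S = 20,850/368 × $86 = $4,872.55
Holding:  Q/2 × H = 368/2 × $26.5 = $4,876.00
Total = $4,872.55 + $4,876.00 = $9,748.55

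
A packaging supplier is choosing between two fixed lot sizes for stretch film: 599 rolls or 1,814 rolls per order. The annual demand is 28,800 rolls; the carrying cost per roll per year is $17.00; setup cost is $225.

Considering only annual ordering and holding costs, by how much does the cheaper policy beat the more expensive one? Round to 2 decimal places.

TC(Q) = (D/Q)S + (Q/2)H
TC(599) = (28,800/599)×225 + (599/2)×17 = $15,909.53
TC(1,814) = (28,800/1,814)×225 + (1,814/2)×17 = $18,991.22
Lots of 599 are cheaper by $3,081.69.

$3,081.69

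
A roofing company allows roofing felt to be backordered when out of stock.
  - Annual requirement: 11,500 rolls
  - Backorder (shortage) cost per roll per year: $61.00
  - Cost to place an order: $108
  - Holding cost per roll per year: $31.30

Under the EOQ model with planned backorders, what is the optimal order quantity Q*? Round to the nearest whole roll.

347 rolls

Basic EOQ = √(2·11,500·108/31.3) = 281.711
Backorder adjustment √((H+b)/b) = √((31.3+61)/61) = 1.2301
Q* = 281.711 × 1.2301 ≈ 346.53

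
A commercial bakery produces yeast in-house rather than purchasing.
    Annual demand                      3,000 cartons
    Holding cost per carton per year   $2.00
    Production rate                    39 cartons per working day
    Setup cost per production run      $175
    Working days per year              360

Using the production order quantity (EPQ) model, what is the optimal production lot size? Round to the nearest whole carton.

817 cartons

Daily demand d = 3,000/360 = 8.333; p = 39; 1 − d/p = 0.78632
EPQ = √(2DS / (H(1 − d/p)))
    = √(2 × 3,000 × 175 / (2 × 0.78632)) ≈ 817.11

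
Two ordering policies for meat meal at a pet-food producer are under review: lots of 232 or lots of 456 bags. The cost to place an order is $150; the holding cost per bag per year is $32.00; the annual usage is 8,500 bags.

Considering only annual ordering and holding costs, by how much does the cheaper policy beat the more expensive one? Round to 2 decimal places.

$884.36

For each Q, cost = (D/Q)·S + (Q/2)·H.
TC(232) = (8,500/232)×150 + (232/2)×32 = $9,207.69
TC(456) = (8,500/456)×150 + (456/2)×32 = $10,092.05
Cheaper: Q = 232.  Difference = $884.36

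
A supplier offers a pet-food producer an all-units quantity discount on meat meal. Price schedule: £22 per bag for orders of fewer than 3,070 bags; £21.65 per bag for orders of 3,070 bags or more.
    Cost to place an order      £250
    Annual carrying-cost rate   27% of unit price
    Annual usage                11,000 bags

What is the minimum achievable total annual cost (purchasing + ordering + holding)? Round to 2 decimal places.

£247,715.77

H₁ = 27%×£22 = £5.9400;  H₂ = 27%×£21.65 = £5.8455
EOQ₁ = √(2×11,000×250/5.9400) = 962.25  (< 3,070, feasible at tier 1)
EOQ₂ = √(2×11,000×250/5.8455) = 970.00  (< 3,070 → use Q = 3,070 at tier-2 price)
TC(tier 1 (EOQ₁), Q≈962.3) = £247,715.77
TC(tier 2, Q≈3,070.0) = £248,018.61
Minimum at tier 1 (EOQ₁): £247,715.77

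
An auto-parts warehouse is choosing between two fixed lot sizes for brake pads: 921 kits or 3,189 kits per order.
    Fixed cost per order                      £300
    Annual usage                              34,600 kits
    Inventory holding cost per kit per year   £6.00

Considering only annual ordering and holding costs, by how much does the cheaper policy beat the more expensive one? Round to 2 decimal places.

TC(Q) = (D/Q)S + (Q/2)H
TC(921) = (34,600/921)×300 + (921/2)×6 = £14,033.36
TC(3,189) = (34,600/3,189)×300 + (3,189/2)×6 = £12,821.94
Cheaper: Q = 3,189.  Difference = £1,211.42

£1,211.42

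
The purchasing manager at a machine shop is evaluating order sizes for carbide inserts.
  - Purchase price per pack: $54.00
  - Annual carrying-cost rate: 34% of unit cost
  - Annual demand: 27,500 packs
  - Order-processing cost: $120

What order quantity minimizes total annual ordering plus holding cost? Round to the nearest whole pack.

600 packs

Carrying cost H = $54 × 34% = $18.3600/pack/yr
Optimal lot size Q* = (2 × 27,500 × $120 / $18.36)^½ ≈ 599.56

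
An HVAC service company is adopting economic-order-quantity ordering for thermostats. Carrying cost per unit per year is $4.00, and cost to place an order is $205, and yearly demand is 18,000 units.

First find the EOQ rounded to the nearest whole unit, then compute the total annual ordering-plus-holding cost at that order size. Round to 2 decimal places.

$5,433.23

2DS/H = 2·18,000·205/4 = 1,845,000.00
EOQ = √1,845,000.00 ≈ 1,358.31 → Q = 1,358 units
Orders/yr = 18,000/1,358 = 13.255; ordering cost = 13.255 × $205 = $2,717.23
Average inventory = 1,358/2 = 679; holding cost = 679 × $4 = $2,716.00
Total = $2,717.23 + $2,716.00 = $5,433.23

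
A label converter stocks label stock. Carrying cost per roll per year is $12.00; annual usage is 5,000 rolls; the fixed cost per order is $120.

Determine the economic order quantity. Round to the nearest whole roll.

316 rolls

Q* = √(2·D·S / H) = √(2·5,000·120 / 12) = √100,000.0 ≈ 316.23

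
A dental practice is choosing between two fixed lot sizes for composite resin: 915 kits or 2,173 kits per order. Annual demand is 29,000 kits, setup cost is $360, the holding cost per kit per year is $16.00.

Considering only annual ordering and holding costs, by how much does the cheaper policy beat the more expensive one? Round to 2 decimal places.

$3,458.58

For each Q, cost = (D/Q)·S + (Q/2)·H.
TC(915) = (29,000/915)×360 + (915/2)×16 = $18,729.84
TC(2,173) = (29,000/2,173)×360 + (2,173/2)×16 = $22,188.42
Lots of 915 are cheaper by $3,458.58.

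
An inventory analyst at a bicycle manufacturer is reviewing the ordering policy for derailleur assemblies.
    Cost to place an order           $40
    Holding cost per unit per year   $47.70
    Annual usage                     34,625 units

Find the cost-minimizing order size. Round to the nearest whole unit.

241 units

Q* = √(2·D·S / H) = √(2·34,625·40 / 47.7) = √58,071.3 ≈ 240.98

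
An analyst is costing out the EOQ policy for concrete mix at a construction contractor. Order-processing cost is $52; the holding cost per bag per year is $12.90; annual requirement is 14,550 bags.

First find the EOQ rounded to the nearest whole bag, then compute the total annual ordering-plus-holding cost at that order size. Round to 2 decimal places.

$4,418.18

EOQ = √(2DS/H) = √(2 × 14,550 × 52 / 12.9)
    = √(117,302.33) ≈ 342.49 → Q = 342 bags
Ordering: D/Q × S = 14,550/342 × $52 = $2,212.28
Holding:  Q/2 × H = 342/2 × $12.9 = $2,205.90
Total = $2,212.28 + $2,205.90 = $4,418.18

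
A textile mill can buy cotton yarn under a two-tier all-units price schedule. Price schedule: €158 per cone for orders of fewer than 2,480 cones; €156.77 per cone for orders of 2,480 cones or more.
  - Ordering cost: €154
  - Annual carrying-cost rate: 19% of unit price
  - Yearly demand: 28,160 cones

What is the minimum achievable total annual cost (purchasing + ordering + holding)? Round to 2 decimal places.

H₁ = 19%×€158 = €30.0200;  H₂ = 19%×€156.77 = €29.7863
EOQ₁ = √(2×28,160×154/30.0200) = 537.51  (< 2,480, feasible at tier 1)
EOQ₂ = √(2×28,160×154/29.7863) = 539.61  (< 2,480 → use Q = 2,480 at tier-2 price)
TC(tier 1 (EOQ₁), Q≈537.5) = €4,465,416.04
TC(tier 2, Q≈2,480.0) = €4,453,326.86
Minimum at tier 2: €4,453,326.86

€4,453,326.86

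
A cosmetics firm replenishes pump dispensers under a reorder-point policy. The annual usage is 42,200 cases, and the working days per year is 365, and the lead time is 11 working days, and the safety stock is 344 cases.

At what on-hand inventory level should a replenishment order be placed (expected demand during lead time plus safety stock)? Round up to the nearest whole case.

1,616 cases

Daily demand d = 42,200 / 365 = 115.616 cases/day
Demand during lead time = 115.616 × 11 = 1,271.78
Reorder point = 1,271.78 + 344 = 1,615.78 → round up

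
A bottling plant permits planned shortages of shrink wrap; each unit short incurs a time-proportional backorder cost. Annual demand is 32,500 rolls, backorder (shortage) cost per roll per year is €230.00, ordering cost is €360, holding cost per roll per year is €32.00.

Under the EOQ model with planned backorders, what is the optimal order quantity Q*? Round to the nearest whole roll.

Q* = √(2DS/H) · √((H + b)/b)
   = √(2 × 32,500 × 360 / 32) · √((32 + 230) / 230)
   = 855.132 × 1.0673 ≈ 912.68

913 rolls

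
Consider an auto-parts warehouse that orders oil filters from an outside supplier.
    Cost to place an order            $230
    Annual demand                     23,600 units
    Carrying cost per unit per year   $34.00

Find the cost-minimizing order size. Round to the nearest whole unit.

565 units

Q* = √(2·D·S / H) = √(2·23,600·230 / 34) = √319,294.1 ≈ 565.06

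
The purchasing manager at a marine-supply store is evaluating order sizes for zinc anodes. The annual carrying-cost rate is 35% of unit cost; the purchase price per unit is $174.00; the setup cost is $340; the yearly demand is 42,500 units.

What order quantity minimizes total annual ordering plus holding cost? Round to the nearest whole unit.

689 units

Holding cost per unit per year: H = 35% × $174 = $60.9000
EOQ = √(2DS/H) = √(2 × 42,500 × 340 / 60.9)
    = √(474,548.44) ≈ 688.87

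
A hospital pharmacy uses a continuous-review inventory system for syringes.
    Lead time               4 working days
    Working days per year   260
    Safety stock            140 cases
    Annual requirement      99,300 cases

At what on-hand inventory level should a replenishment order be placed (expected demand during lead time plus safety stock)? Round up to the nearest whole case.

1,668 cases

Daily demand d = 99,300 / 260 = 381.923 cases/day
Demand during lead time = 381.923 × 4 = 1,527.69
Reorder point = 1,527.69 + 140 = 1,667.69 → round up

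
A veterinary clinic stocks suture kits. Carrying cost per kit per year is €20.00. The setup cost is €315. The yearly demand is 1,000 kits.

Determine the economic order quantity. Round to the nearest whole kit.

2DS/H = 2·1,000·315/20 = 31,500.00
EOQ = √31,500.00 ≈ 177.48

177 kits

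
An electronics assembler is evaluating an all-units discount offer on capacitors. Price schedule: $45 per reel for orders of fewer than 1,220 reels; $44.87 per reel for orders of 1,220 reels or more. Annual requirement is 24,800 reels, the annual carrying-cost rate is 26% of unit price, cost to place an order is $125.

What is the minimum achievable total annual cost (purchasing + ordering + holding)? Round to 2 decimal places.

H₁ = 26%×$45 = $11.7000;  H₂ = 26%×$44.87 = $11.6662
EOQ₁ = √(2×24,800×125/11.7000) = 727.95  (< 1,220, feasible at tier 1)
EOQ₂ = √(2×24,800×125/11.6662) = 729.01  (< 1,220 → use Q = 1,220 at tier-2 price)
TC(tier 1 (EOQ₁), Q≈728.0) = $1,124,517.04
TC(tier 2, Q≈1,220.0) = $1,122,433.37
Minimum at tier 2: $1,122,433.37

$1,122,433.37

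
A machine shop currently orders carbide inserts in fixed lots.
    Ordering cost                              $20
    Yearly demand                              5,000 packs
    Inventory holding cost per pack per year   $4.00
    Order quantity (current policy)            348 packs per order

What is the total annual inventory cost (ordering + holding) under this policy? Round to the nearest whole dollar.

$983

Orders/yr = 5,000/348 = 14.368; ordering cost = 14.368 × $20 = $287.36
Average inventory = 348/2 = 174; holding cost = 174 × $4 = $696.00
Total = $287.36 + $696.00 = $983.36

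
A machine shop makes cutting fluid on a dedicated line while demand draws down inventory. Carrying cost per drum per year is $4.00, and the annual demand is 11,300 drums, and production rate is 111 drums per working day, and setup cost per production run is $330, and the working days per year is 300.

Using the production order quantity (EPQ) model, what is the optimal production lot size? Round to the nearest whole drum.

Daily demand d = 11,300/300 = 37.667; p = 111; 1 − d/p = 0.66066
EPQ = √(2DS / (H(1 − d/p)))
    = √(2 × 11,300 × 330 / (4 × 0.66066)) ≈ 1,679.93

1,680 drums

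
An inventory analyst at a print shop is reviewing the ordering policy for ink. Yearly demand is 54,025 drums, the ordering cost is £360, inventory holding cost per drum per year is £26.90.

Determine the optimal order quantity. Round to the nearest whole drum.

1,203 drums

Q* = √(2·D·S / H) = √(2·54,025·360 / 26.9) = √1,446,022.3 ≈ 1,202.51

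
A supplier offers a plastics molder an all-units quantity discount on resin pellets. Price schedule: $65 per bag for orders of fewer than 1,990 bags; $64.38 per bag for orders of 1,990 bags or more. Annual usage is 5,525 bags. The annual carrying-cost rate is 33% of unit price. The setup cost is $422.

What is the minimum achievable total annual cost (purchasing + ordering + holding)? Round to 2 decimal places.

H₁ = 33%×$65 = $21.4500;  H₂ = 33%×$64.38 = $21.2454
EOQ₁ = √(2×5,525×422/21.4500) = 466.26  (< 1,990, feasible at tier 1)
EOQ₂ = √(2×5,525×422/21.2454) = 468.49  (< 1,990 → use Q = 1,990 at tier-2 price)
TC(tier 1 (EOQ₁), Q≈466.3) = $369,126.17
TC(tier 2, Q≈1,990.0) = $378,010.31
Minimum at tier 1 (EOQ₁): $369,126.17

$369,126.17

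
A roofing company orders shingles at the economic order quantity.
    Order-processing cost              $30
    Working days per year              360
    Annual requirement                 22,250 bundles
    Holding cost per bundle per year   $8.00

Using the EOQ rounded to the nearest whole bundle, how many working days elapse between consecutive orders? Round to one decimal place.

6.6 days

Q* = √(2·D·S / H) = √(2·22,250·30 / 8) = √166,875.0 ≈ 408.50 → Q = 409 bundles
T = Q/D × 360 days = 409/22,250 × 360 = 6.618 days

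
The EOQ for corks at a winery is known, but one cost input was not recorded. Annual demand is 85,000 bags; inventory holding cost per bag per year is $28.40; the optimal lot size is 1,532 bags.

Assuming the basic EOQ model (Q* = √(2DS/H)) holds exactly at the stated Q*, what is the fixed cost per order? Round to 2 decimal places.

EOQ relation: Q² = 2DS/H, so rearrange for the unknown.
S = Q²H / (2D) = 1,532² × 28.4 / (2 × 85,000) = 392.0911

$392.09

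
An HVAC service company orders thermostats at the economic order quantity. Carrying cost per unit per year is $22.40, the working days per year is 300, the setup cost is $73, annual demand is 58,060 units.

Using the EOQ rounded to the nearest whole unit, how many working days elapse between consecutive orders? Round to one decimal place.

2DS/H = 2·58,060·73/22.4 = 378,426.79
EOQ = √378,426.79 ≈ 615.16 → Q = 615 units
Cycle time = (working days × Q)/D = (300 × 615) / 58,060 = 3.178 days

3.2 days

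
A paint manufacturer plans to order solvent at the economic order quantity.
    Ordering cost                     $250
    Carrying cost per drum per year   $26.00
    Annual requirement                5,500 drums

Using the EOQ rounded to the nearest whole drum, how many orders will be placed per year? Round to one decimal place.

16.9 orders per year

2DS/H = 2·5,500·250/26 = 105,769.23
EOQ = √105,769.23 ≈ 325.22 → Q = 325
N = D/Q = 5,500/325 ≈ 16.923 orders/yr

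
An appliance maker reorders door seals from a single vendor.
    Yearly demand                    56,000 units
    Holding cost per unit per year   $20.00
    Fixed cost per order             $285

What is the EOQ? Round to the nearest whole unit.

EOQ = √(2DS/H) = √(2 × 56,000 × 285 / 20)
    = √(1,596,000.00) ≈ 1,263.33

1,263 units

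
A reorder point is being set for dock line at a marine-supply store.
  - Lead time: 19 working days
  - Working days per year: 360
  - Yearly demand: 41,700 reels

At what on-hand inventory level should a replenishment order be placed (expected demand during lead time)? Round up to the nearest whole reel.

Daily demand d = 41,700 / 360 = 115.833 reels/day
Demand during lead time = 115.833 × 19 = 2,200.83
Reorder point = 2,200.83 → round up

2,201 reels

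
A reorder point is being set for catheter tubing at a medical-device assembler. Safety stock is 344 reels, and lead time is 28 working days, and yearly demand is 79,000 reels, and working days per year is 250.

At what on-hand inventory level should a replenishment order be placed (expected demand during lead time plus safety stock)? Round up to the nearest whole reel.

Daily demand d = 79,000 / 250 = 316.000 reels/day
Demand during lead time = 316.000 × 28 = 8,848.00
Reorder point = 8,848.00 + 344 = 9,192.00 → round up

9,192 reels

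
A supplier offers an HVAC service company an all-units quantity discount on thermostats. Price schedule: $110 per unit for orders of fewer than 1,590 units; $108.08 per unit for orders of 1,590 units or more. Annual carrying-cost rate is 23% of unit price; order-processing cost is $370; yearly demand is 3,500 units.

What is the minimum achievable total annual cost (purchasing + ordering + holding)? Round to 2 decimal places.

$393,094.87

H₁ = 23%×$110 = $25.3000;  H₂ = 23%×$108.08 = $24.8584
EOQ₁ = √(2×3,500×370/25.3000) = 319.96  (< 1,590, feasible at tier 1)
EOQ₂ = √(2×3,500×370/24.8584) = 322.78  (< 1,590 → use Q = 1,590 at tier-2 price)
TC(tier 1 (EOQ₁), Q≈320.0) = $393,094.87
TC(tier 2, Q≈1,590.0) = $398,856.89
Minimum at tier 1 (EOQ₁): $393,094.87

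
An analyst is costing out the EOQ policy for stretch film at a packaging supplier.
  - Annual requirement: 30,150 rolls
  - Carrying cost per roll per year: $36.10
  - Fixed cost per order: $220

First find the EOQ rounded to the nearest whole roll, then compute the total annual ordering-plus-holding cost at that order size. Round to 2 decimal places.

$21,883.84

2DS/H = 2·30,150·220/36.1 = 367,479.22
EOQ = √367,479.22 ≈ 606.20 → Q = 606 rolls
Annual ordering cost = (D/Q)·S = (30,150/606) × 220 = $10,945.54
Annual holding cost  = (Q/2)·H = (606/2) × 36.1 = $10,938.30
Total = $10,945.54 + $10,938.30 = $21,883.84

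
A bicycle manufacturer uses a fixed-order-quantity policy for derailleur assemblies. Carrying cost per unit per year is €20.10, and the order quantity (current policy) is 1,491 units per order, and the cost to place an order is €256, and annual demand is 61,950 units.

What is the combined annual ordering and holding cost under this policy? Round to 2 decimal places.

€25,621.17

Annual ordering cost = (D/Q)·S = (61,950/1,491) × 256 = €10,636.62
Annual holding cost  = (Q/2)·H = (1,491/2) × 20.1 = €14,984.55
Total = €10,636.62 + €14,984.55 = €25,621.17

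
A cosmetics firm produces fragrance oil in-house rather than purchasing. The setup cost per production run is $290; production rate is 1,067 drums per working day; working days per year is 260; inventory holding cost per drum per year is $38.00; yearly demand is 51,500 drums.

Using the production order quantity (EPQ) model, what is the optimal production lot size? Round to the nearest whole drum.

Daily demand d = 51,500/260 = 198.077; p = 1067; 1 − d/p = 0.81436
EPQ = √(2DS / (H(1 − d/p)))
    = √(2 × 51,500 × 290 / (38 × 0.81436)) ≈ 982.47

982 drums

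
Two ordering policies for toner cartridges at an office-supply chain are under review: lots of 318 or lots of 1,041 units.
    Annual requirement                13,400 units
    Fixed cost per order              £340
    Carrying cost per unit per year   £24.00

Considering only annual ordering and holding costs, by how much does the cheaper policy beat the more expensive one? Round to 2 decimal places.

£1,274.48

TC(Q) = (D/Q)S + (Q/2)H
TC(318) = (13,400/318)×340 + (318/2)×24 = £18,143.04
TC(1,041) = (13,400/1,041)×340 + (1,041/2)×24 = £16,868.56
Cheaper: Q = 1,041.  Difference = £1,274.48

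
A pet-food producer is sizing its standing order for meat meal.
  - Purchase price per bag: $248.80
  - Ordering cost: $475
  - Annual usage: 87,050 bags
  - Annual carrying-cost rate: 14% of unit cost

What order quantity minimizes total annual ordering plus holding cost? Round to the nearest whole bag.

Holding cost per bag per year: H = 14% × $248.8 = $34.8320
EOQ = √(2DS/H) = √(2 × 87,050 × 475 / 34.832)
    = √(2,374,181.79) ≈ 1,540.84

1,541 bags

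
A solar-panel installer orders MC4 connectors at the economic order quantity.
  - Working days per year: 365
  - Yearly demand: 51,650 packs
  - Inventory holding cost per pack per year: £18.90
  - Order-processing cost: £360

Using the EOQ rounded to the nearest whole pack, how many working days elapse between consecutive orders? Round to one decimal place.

9.9 days

Q* = √(2·D·S / H) = √(2·51,650·360 / 18.9) = √1,967,619.0 ≈ 1,402.72 → Q = 1,403 packs
Cycle time = (working days × Q)/D = (365 × 1,403) / 51,650 = 9.915 days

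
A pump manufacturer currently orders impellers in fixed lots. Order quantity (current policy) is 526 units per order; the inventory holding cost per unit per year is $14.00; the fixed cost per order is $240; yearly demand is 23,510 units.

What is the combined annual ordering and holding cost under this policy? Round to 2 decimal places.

$14,409.00

Ordering: D/Q × S = 23,510/526 × $240 = $10,727.00
Holding:  Q/2 × H = 526/2 × $14 = $3,682.00
Total = $10,727.00 + $3,682.00 = $14,409.00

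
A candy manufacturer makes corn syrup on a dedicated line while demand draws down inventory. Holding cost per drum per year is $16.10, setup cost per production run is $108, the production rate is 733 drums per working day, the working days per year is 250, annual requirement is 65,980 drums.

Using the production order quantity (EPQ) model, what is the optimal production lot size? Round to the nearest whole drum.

d = 65,980/250 = 263.9200 drums/day;  effective holding cost H(1 − d/p) = 16.1·(1 − 263.9200/733) = 10.30312
Q* = √(2DS / H_eff) = √(2·65,980·108 / 10.30312) ≈ 1,176.11

1,176 drums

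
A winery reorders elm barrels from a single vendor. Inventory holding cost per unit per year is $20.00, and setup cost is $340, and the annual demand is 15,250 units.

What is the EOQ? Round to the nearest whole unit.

Q* = √(2·D·S / H) = √(2·15,250·340 / 20) = √518,500.0 ≈ 720.07

720 units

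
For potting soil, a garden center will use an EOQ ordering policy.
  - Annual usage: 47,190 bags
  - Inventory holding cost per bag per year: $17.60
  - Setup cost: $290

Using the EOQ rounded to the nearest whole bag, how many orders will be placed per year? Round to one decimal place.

37.8 orders per year

EOQ = √(2DS/H) = √(2 × 47,190 × 290 / 17.6)
    = √(1,555,125.00) ≈ 1,247.05 → Q = 1,247
Orders per year = D/Q = 47,190 / 1,247 = 37.843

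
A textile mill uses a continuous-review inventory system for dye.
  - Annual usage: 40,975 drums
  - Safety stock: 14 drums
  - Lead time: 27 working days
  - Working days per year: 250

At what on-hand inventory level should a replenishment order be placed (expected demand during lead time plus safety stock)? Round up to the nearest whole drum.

4,440 drums

Daily demand d = 40,975 / 250 = 163.900 drums/day
Demand during lead time = 163.900 × 27 = 4,425.30
Reorder point = 4,425.30 + 14 = 4,439.30 → round up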